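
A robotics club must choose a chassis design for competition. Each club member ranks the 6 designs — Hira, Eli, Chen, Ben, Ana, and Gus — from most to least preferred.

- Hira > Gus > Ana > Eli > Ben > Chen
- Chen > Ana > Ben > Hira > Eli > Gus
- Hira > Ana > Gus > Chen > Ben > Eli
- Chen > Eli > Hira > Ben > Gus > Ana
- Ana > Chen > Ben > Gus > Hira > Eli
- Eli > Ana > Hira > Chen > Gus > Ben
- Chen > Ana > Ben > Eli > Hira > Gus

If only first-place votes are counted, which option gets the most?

Chen

First-place vote totals:
  Hira: 2
  Eli: 1
  Chen: 3
  Ben: 0
  Ana: 1
  Gus: 0
Chen has the most first-place votes.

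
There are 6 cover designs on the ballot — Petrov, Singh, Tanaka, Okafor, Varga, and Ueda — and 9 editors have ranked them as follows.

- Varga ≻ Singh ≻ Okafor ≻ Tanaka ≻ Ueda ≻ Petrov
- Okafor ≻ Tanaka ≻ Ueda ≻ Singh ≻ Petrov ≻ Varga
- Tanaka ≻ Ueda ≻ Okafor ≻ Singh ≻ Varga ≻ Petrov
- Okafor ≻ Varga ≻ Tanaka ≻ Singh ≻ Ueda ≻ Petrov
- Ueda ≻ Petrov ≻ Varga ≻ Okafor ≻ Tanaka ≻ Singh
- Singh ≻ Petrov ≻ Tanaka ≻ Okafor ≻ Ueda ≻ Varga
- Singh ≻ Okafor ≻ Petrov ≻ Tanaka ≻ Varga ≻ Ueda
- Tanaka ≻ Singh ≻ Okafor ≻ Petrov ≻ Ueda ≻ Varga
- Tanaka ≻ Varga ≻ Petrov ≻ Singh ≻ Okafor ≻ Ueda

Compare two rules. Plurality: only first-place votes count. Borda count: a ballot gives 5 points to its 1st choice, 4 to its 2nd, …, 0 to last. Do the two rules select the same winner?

Plurality first-place counts: Petrov 0, Singh 2, Tanaka 3, Okafor 2, Varga 1, Ueda 1 → Tanaka.
Borda totals: Petrov 17, Singh 26, Tanaka 30, Okafor 28, Varga 18, Ueda 16 → Tanaka.
The two rules agree on Tanaka.

Yes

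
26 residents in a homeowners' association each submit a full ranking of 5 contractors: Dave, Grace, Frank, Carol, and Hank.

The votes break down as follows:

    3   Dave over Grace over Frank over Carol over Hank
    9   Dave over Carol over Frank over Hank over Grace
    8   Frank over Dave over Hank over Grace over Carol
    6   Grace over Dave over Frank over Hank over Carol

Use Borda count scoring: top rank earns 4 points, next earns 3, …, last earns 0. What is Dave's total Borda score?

Borda scores:
  Dave: 3·4 + 9·4 + 8·3 + 6·3 = 90
  Grace: 3·3 + 9·0 + 8·1 + 6·4 = 41
  Frank: 3·2 + 9·2 + 8·4 + 6·2 = 68
  Carol: 3·1 + 9·3 + 8·0 + 6·0 = 30
  Hank: 3·0 + 9·1 + 8·2 + 6·1 = 31

90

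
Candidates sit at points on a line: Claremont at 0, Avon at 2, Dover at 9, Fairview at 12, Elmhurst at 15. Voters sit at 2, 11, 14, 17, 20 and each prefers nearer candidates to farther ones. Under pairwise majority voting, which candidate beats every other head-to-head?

With single-peaked preferences on a line, the Condorcet winner is the candidate closest to the median voter.
The median voter (position 14) is closest to Elmhurst at 15.
Check: Elmhurst vs Fairview — voters closer to Elmhurst: 3 of 5.

Elmhurst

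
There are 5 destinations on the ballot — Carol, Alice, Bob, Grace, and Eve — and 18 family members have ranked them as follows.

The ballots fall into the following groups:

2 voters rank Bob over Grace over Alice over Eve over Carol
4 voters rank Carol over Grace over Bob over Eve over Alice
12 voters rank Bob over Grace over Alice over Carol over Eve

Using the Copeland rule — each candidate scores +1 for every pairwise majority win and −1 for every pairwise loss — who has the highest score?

Bob

Pairwise results:
  Carol vs Alice: Alice wins 14–4.
  Carol vs Bob: Bob wins 14–4.
  Carol vs Grace: Grace wins 14–4.
  Carol vs Eve: Carol wins 16–2.
  Alice vs Bob: Bob wins 18–0.
  Alice vs Grace: Grace wins 18–0.
  Alice vs Eve: Alice wins 14–4.
  Bob vs Grace: Bob wins 14–4.
  Bob vs Eve: Bob wins 18–0.
  Grace vs Eve: Grace wins 18–0.
Copeland scores (wins − losses):
  Carol: 1 − 3 = -2
  Alice: 2 − 2 = 0
  Bob: 4 − 0 = 4
  Grace: 3 − 1 = 2
  Eve: 0 − 4 = -4
Bob has the best Copeland score.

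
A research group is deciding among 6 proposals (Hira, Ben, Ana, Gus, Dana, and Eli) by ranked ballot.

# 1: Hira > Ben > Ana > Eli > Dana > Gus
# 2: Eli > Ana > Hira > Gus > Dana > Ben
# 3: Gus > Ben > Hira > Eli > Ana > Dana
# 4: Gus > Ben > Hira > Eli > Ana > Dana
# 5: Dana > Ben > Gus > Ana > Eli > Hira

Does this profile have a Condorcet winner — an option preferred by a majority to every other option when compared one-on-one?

Head-to-head results (5 voters total):
Hira vs Ben: Ben wins 3–2.
Hira vs Ana: Hira wins 3–2.
Hira vs Gus: Gus wins 3–2.
Hira vs Dana: Hira wins 4–1.
Hira vs Eli: Hira wins 3–2.
Ben vs Ana: Ben wins 4–1.
Ben vs Gus: Gus wins 3–2.
Ben vs Dana: Ben wins 3–2.
Ben vs Eli: Ben wins 4–1.
Ana vs Gus: Gus wins 3–2.
Ana vs Dana: Ana wins 4–1.
Ana vs Eli: Eli wins 3–2.
Gus vs Dana: Gus wins 3–2.
Gus vs Eli: Gus wins 3–2.
Dana vs Eli: Eli wins 4–1.
Gus beats each rival — Hira (3–2), Ben (3–2), Ana (3–2), Dana (3–2), Eli (3–2) — so Gus is the Condorcet winner.

Yes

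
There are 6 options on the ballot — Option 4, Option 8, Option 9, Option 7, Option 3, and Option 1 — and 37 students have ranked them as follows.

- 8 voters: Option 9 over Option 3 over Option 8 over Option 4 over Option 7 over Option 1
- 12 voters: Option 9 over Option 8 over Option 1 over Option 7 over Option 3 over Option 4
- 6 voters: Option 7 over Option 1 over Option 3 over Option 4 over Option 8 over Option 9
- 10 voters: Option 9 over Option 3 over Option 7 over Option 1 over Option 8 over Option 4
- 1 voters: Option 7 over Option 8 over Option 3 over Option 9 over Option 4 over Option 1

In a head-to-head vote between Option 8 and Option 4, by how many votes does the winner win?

25

Ballots ranking Option 8 above Option 4: 8+12+10+1 = 31.
Ballots ranking Option 4 above Option 8: 6.
Option 8 wins 31–6, a margin of 25.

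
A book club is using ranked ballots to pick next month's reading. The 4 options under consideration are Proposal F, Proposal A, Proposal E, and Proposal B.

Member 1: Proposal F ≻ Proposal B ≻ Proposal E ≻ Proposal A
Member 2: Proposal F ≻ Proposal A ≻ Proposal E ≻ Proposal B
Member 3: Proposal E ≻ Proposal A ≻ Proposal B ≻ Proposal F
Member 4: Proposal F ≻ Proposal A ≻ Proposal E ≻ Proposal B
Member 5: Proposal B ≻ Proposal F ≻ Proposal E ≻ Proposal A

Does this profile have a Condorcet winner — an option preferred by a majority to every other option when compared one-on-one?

Head-to-head results (5 voters total):
Proposal F vs Proposal A: Proposal F wins 4–1.
Proposal F vs Proposal E: Proposal F wins 4–1.
Proposal F vs Proposal B: Proposal F wins 3–2.
Proposal A vs Proposal E: Proposal E wins 3–2.
Proposal A vs Proposal B: Proposal A wins 3–2.
Proposal E vs Proposal B: Proposal E wins 3–2.
Proposal F beats each rival — Proposal A (4–1), Proposal E (4–1), Proposal B (3–2) — so Proposal F is the Condorcet winner.

Yes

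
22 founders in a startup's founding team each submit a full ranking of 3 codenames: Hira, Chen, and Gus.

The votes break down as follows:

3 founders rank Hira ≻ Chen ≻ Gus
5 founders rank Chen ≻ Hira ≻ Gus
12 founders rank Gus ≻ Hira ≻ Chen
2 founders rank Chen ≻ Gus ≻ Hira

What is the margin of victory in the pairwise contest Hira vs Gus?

Ballots ranking Hira above Gus: 3+5 = 8.
Ballots ranking Gus above Hira: 12+2 = 14.
Gus wins 14–8, a margin of 6.

6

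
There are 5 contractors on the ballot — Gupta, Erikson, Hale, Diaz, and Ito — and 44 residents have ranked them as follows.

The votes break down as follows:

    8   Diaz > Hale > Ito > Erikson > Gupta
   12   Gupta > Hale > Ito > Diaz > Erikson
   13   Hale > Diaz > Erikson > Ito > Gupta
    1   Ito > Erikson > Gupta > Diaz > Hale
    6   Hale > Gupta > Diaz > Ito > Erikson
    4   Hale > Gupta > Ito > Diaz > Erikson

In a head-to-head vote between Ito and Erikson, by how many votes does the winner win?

Ballots ranking Ito above Erikson: 8+12+1+6+4 = 31.
Ballots ranking Erikson above Ito: 13.
Ito wins 31–13, a margin of 18.

18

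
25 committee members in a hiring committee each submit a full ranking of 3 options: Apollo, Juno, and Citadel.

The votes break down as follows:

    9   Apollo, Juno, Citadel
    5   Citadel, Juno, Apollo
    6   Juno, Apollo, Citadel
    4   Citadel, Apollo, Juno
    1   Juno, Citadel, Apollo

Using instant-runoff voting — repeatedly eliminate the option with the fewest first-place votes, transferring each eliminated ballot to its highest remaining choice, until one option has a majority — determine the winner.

Apollo

Round 1: Apollo 9, Citadel 9, Juno 7. Juno has the fewest and is eliminated.
Round 2: Apollo 15, Citadel 10. Apollo has a majority.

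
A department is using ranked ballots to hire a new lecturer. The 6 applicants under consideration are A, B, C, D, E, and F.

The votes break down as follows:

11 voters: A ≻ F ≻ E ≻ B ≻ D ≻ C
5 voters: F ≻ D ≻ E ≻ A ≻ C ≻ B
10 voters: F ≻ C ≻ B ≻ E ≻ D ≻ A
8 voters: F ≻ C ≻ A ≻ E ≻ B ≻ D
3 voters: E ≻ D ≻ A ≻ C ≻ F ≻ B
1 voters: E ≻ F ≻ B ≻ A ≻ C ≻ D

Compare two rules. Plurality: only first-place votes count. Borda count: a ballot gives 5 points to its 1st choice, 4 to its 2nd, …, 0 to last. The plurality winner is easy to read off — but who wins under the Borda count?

Plurality first-place counts: A 11, B 0, C 0, D 0, E 4, F 23 → F.
Borda totals: A 100, B 63, C 84, D 53, E 104, F 166 → F.

F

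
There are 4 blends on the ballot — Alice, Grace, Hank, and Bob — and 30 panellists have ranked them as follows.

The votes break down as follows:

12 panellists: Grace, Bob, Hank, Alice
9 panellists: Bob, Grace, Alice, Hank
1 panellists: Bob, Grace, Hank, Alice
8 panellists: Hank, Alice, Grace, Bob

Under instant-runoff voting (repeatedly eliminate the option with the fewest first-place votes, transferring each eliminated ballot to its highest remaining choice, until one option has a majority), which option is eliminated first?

Alice

Round 1: Grace 12, Bob 10, Hank 8, Alice 0. Alice has the fewest and is eliminated.
Round 2: Grace 12, Bob 10, Hank 8. Hank has the fewest and is eliminated.
Round 3: Grace 20, Bob 10. Grace has a majority.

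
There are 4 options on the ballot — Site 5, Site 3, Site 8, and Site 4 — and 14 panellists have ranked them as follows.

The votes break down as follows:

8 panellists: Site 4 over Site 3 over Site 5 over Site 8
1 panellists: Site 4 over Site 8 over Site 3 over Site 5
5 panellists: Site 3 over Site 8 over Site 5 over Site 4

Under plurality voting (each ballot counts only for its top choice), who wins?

Site 4

First-place vote totals:
  Site 5: 0
  Site 3: 5
  Site 8: 0
  Site 4: 9
Site 4 has the most first-place votes.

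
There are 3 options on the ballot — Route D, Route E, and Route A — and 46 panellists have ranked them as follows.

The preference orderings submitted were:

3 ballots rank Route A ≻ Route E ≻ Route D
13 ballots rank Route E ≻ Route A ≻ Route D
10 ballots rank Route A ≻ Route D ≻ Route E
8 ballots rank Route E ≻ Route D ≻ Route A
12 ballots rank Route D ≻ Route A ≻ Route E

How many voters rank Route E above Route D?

Ballots ranking Route E above Route D: 3+13+8 = 24.
Ballots ranking Route D above Route E: 10+12 = 22.
So 24 of 46 voters prefer Route E to Route D.

24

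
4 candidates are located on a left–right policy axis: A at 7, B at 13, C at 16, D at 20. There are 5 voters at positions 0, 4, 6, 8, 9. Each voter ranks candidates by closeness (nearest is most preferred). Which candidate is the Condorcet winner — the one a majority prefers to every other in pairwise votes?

A

With single-peaked preferences on a line, the Condorcet winner is the candidate closest to the median voter.
The median voter (position 6) is closest to A at 7.
Check: A vs C — voters closer to A: 5 of 5.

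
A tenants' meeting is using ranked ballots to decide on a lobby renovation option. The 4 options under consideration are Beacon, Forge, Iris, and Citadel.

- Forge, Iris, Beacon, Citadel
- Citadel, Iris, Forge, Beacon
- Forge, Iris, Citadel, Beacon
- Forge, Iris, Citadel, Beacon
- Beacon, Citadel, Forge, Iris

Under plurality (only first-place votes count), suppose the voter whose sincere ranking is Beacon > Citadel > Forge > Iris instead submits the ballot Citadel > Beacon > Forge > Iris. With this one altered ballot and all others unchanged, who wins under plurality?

Forge

First-place totals with the altered ballot: Beacon 0, Forge 3, Iris 0, Citadel 2.
The winner is unchanged: still Forge.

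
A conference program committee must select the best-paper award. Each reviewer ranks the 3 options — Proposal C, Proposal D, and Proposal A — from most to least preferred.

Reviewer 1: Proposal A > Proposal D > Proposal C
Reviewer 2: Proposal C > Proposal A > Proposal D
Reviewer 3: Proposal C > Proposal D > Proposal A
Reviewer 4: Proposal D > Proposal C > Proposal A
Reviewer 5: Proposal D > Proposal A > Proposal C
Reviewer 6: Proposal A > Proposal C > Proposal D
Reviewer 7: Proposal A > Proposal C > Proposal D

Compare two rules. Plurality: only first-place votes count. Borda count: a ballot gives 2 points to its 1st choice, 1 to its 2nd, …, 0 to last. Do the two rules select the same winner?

Plurality first-place counts: Proposal C 2, Proposal D 2, Proposal A 3 → Proposal A.
Borda totals: Proposal C 7, Proposal D 6, Proposal A 8 → Proposal A.
The two rules agree on Proposal A.

Yes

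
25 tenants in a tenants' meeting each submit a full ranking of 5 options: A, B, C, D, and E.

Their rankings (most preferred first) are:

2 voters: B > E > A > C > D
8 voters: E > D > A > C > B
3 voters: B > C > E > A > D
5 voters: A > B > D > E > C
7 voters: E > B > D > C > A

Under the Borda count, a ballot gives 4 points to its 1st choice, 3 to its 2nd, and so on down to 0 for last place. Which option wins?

E

Borda scores:
  A: 2·2 + 8·2 + 3·1 + 5·4 + 7·0 = 43
  B: 2·4 + 8·0 + 3·4 + 5·3 + 7·3 = 56
  C: 2·1 + 8·1 + 3·3 + 5·0 + 7·1 = 26
  D: 2·0 + 8·3 + 3·0 + 5·2 + 7·2 = 48
  E: 2·3 + 8·4 + 3·2 + 5·1 + 7·4 = 77
E has the highest total.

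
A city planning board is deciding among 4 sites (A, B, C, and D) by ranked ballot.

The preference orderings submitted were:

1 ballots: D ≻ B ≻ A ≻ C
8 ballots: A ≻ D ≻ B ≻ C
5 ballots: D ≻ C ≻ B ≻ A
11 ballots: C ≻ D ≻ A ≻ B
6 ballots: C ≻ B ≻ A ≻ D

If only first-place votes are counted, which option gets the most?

C

First-place vote totals:
  A: 8
  B: 0
  C: 17
  D: 6
C has the most first-place votes.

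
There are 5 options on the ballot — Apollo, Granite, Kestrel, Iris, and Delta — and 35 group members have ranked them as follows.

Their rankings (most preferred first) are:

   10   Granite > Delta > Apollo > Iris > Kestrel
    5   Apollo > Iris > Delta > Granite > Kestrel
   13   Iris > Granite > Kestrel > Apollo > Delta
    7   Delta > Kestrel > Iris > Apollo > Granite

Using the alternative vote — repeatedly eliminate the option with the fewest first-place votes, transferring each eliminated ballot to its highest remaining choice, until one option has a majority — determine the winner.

Round 1: Iris 13, Granite 10, Delta 7, Apollo 5, Kestrel 0. Kestrel has the fewest and is eliminated.
Round 2: Iris 13, Granite 10, Delta 7, Apollo 5. Apollo has the fewest and is eliminated.
Round 3: Iris 18, Granite 10, Delta 7. Iris has a majority.

Iris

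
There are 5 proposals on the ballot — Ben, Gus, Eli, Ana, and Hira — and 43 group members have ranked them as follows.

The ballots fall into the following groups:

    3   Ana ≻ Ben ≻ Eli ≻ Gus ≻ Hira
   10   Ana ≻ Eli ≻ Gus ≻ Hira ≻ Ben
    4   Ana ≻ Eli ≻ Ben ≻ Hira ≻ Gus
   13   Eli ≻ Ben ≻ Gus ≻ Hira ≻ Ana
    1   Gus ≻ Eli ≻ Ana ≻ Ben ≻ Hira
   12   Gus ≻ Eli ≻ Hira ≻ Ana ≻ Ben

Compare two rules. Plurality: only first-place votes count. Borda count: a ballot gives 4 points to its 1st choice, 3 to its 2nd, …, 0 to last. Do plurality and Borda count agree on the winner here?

Plurality first-place counts: Ben 0, Gus 13, Eli 13, Ana 17, Hira 0 → Ana.
Borda totals: Ben 57, Gus 101, Eli 139, Ana 82, Hira 51 → Eli.
The two rules disagree: plurality picks Ana, Borda picks Eli.

No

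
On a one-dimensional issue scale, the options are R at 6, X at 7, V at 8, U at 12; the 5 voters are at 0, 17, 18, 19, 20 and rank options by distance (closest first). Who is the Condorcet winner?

U

With single-peaked preferences on a line, the Condorcet winner is the candidate closest to the median voter.
The median voter (position 18) is closest to U at 12.
Check: U vs V — voters closer to U: 4 of 5.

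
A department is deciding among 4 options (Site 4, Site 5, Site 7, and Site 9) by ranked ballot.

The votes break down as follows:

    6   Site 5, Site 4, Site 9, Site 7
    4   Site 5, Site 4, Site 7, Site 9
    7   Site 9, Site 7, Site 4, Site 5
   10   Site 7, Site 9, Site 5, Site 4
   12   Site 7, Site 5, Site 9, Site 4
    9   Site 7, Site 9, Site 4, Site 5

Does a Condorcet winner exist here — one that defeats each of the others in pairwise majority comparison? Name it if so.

Site 7

Head-to-head results (48 voters total):
Site 4 vs Site 5: Site 5 wins 32–16.
Site 4 vs Site 7: Site 7 wins 38–10.
Site 4 vs Site 9: Site 9 wins 38–10.
Site 5 vs Site 7: Site 7 wins 38–10.
Site 5 vs Site 9: Site 9 wins 26–22.
Site 7 vs Site 9: Site 7 wins 35–13.
Site 7 beats each rival — Site 4 (38–10), Site 5 (38–10), Site 9 (35–13) — so Site 7 is the Condorcet winner.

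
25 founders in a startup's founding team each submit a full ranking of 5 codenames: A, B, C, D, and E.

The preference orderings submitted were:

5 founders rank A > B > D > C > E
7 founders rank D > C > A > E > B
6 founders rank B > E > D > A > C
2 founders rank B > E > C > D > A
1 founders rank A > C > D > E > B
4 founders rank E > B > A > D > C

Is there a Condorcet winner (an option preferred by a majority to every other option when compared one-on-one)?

Head-to-head results (25 voters total):
A vs B: A wins 13–12.
A vs C: A wins 16–9.
A vs D: D wins 15–10.
A vs E: A wins 13–12.
B vs C: B wins 17–8.
B vs D: B wins 17–8.
B vs E: B wins 13–12.
C vs D: D wins 22–3.
C vs E: C wins 13–12.
D vs E: D wins 13–12.
No candidate beats all others: A beats B beats D beats A, a majority cycle.

No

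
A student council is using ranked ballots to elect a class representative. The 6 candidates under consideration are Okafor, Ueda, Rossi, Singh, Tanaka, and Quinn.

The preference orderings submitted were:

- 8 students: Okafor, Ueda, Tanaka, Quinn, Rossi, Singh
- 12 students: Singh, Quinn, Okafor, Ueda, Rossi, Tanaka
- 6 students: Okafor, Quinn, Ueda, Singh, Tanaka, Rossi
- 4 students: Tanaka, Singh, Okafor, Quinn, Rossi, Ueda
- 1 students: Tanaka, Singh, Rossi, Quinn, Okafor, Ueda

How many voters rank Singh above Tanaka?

18

Ballots ranking Singh above Tanaka: 12+6 = 18.
Ballots ranking Tanaka above Singh: 8+4+1 = 13.
So 18 of 31 voters prefer Singh to Tanaka.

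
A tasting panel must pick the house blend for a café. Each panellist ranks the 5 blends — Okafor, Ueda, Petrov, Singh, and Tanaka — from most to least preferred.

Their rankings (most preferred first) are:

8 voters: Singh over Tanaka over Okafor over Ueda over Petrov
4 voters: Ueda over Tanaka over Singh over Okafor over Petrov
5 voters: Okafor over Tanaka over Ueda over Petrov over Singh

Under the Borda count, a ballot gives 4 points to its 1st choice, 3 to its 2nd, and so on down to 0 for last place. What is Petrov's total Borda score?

Borda scores:
  Okafor: 8·2 + 4·1 + 5·4 = 40
  Ueda: 8·1 + 4·4 + 5·2 = 34
  Petrov: 8·0 + 4·0 + 5·1 = 5
  Singh: 8·4 + 4·2 + 5·0 = 40
  Tanaka: 8·3 + 4·3 + 5·3 = 51

5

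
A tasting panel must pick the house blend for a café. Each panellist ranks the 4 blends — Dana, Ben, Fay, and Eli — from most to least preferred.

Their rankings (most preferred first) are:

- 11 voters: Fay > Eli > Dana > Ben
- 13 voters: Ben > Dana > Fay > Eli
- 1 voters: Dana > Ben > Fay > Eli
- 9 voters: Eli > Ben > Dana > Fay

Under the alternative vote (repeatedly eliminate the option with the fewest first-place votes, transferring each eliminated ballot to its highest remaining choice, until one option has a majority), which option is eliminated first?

Round 1: Ben 13, Fay 11, Eli 9, Dana 1. Dana has the fewest and is eliminated.
Round 2: Ben 14, Fay 11, Eli 9. Eli has the fewest and is eliminated.
Round 3: Ben 23, Fay 11. Ben has a majority.

Dana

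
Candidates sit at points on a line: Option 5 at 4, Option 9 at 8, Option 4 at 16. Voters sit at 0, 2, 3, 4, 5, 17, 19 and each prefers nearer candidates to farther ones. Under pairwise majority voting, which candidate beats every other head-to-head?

Option 5

With single-peaked preferences on a line, the Condorcet winner is the candidate closest to the median voter.
The median voter (position 4) is closest to Option 5 at 4.
Check: Option 5 vs Option 4 — voters closer to Option 5: 5 of 7.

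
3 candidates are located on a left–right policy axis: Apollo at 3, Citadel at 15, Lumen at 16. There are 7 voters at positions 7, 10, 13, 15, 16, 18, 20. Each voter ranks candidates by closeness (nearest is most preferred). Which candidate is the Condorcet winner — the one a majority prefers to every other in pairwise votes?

With single-peaked preferences on a line, the Condorcet winner is the candidate closest to the median voter.
The median voter (position 15) is closest to Citadel at 15.
Check: Citadel vs Lumen — voters closer to Citadel: 4 of 7.

Citadel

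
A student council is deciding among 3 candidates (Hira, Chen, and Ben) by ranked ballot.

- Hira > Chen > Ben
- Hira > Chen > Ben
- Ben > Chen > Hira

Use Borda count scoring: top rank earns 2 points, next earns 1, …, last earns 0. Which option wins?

Borda scores:
  Hira: 2 + 2 + 0 = 4
  Chen: 1 + 1 + 1 = 3
  Ben: 0 + 0 + 2 = 2
Hira has the highest total.

Hira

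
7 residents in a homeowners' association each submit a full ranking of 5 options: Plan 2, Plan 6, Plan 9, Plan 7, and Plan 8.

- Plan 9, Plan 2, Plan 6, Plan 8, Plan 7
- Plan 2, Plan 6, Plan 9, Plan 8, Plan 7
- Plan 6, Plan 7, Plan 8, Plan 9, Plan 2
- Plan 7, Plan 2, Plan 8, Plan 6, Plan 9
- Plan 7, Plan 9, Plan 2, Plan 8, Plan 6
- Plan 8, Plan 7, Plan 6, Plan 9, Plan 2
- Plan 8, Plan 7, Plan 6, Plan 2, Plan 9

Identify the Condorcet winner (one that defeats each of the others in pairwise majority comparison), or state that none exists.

Head-to-head results (7 voters total):
Plan 2 vs Plan 6: Plan 2 wins 4–3.
Plan 2 vs Plan 9: Plan 9 wins 4–3.
Plan 2 vs Plan 7: Plan 7 wins 5–2.
Plan 2 vs Plan 8: Plan 2 wins 4–3.
Plan 6 vs Plan 9: Plan 6 wins 5–2.
Plan 6 vs Plan 7: Plan 7 wins 4–3.
Plan 6 vs Plan 8: Plan 8 wins 4–3.
Plan 9 vs Plan 7: Plan 7 wins 5–2.
Plan 9 vs Plan 8: Plan 8 wins 4–3.
Plan 7 vs Plan 8: Plan 8 wins 4–3.
No candidate beats all others: Plan 2 beats Plan 6 beats Plan 9 beats Plan 2, a majority cycle.

There is no Condorcet winner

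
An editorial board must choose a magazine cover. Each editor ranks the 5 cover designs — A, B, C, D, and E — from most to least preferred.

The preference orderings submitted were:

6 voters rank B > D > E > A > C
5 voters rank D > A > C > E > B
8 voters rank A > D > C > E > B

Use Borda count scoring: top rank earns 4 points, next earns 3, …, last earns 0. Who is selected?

D

Borda scores:
  A: 6·1 + 5·3 + 8·4 = 53
  B: 6·4 + 5·0 + 8·0 = 24
  C: 6·0 + 5·2 + 8·2 = 26
  D: 6·3 + 5·4 + 8·3 = 62
  E: 6·2 + 5·1 + 8·1 = 25
D has the highest total.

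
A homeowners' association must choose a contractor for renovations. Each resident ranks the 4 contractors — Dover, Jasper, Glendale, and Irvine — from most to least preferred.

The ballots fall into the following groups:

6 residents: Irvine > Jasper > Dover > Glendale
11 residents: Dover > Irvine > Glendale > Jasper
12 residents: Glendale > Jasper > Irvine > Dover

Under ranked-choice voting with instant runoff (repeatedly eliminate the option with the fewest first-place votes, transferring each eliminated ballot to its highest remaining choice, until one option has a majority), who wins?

Round 1: Glendale 12, Dover 11, Irvine 6, Jasper 0. Jasper has the fewest and is eliminated.
Round 2: Glendale 12, Dover 11, Irvine 6. Irvine has the fewest and is eliminated.
Round 3: Dover 17, Glendale 12. Dover has a majority.

Dover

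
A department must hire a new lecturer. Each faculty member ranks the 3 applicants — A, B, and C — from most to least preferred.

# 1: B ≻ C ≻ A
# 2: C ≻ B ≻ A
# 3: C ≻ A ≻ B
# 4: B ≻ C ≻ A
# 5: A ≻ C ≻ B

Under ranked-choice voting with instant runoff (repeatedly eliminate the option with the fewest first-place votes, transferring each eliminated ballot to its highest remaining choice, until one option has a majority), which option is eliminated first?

A

Round 1: B 2, C 2, A 1. A has the fewest and is eliminated.
Round 2: C 3, B 2. C has a majority.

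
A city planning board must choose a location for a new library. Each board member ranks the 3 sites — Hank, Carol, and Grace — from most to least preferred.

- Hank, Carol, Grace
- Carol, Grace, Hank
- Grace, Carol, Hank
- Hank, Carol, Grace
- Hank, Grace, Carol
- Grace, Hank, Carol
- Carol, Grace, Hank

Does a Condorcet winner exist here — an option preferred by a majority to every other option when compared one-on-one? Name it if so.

There is no Condorcet winner

Head-to-head results (7 voters total):
Hank vs Carol: Hank wins 4–3.
Hank vs Grace: Grace wins 4–3.
Carol vs Grace: Carol wins 4–3.
No candidate beats all others: Hank beats Carol beats Grace beats Hank, a majority cycle.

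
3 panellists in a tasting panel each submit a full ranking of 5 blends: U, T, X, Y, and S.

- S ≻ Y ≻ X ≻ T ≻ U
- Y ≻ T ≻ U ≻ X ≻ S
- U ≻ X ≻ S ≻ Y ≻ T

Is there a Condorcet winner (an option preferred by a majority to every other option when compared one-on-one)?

Head-to-head results (3 voters total):
U vs T: T wins 2–1.
U vs X: U wins 2–1.
U vs Y: Y wins 2–1.
U vs S: U wins 2–1.
T vs X: X wins 2–1.
T vs Y: Y wins 3–0.
T vs S: S wins 2–1.
X vs Y: Y wins 2–1.
X vs S: X wins 2–1.
Y vs S: S wins 2–1.
No candidate beats all others: U beats X beats T beats U, a majority cycle.

No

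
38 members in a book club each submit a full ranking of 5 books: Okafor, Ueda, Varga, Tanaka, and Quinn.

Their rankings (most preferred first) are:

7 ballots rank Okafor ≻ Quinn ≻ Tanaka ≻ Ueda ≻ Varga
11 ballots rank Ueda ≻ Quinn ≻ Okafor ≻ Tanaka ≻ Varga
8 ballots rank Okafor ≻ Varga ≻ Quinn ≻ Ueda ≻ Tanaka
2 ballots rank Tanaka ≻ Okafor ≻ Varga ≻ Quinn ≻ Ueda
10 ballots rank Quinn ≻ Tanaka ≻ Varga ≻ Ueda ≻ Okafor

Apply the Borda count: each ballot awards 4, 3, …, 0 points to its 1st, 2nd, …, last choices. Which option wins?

Borda scores:
  Okafor: 7·4 + 11·2 + 8·4 + 2·3 + 10·0 = 88
  Ueda: 7·1 + 11·4 + 8·1 + 2·0 + 10·1 = 69
  Varga: 7·0 + 11·0 + 8·3 + 2·2 + 10·2 = 48
  Tanaka: 7·2 + 11·1 + 8·0 + 2·4 + 10·3 = 63
  Quinn: 7·3 + 11·3 + 8·2 + 2·1 + 10·4 = 112
Quinn has the highest total.

Quinn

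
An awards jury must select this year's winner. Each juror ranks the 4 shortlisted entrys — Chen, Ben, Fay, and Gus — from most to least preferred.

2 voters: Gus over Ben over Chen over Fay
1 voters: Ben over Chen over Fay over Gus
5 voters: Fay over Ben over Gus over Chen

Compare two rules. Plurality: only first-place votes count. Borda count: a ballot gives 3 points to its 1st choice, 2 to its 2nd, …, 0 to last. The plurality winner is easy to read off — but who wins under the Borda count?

Plurality first-place counts: Chen 0, Ben 1, Fay 5, Gus 2 → Fay.
Borda totals: Chen 4, Ben 17, Fay 16, Gus 11 → Ben.

Ben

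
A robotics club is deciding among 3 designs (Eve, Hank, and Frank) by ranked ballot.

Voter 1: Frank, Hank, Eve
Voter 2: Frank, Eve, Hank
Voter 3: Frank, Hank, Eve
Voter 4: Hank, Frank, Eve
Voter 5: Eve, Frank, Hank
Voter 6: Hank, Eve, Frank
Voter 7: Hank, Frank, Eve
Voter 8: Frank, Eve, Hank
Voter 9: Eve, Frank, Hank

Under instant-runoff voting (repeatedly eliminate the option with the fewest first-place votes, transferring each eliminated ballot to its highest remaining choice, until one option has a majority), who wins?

Frank

Round 1: Frank 4, Hank 3, Eve 2. Eve has the fewest and is eliminated.
Round 2: Frank 6, Hank 3. Frank has a majority.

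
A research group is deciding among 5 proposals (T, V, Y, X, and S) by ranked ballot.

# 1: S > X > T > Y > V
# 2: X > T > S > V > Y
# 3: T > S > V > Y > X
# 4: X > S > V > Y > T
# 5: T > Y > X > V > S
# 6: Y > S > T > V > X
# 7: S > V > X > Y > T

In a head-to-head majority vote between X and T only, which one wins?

Ballots ranking X above T: 4.
Ballots ranking T above X: 3.
X wins the head-to-head, 4–3.

X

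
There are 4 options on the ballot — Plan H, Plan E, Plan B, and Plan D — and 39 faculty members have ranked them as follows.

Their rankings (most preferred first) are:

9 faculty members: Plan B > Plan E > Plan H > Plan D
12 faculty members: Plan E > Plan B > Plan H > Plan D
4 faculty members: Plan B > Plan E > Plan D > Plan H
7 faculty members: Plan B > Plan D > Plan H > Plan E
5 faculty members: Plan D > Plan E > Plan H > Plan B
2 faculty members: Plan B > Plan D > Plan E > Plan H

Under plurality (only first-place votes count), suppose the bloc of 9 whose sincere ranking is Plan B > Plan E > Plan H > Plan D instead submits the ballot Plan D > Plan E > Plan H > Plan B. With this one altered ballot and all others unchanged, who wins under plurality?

First-place totals with the altered ballot: Plan H 0, Plan E 12, Plan B 13, Plan D 14.
The switch changes the winner from Plan B to Plan D.

Plan D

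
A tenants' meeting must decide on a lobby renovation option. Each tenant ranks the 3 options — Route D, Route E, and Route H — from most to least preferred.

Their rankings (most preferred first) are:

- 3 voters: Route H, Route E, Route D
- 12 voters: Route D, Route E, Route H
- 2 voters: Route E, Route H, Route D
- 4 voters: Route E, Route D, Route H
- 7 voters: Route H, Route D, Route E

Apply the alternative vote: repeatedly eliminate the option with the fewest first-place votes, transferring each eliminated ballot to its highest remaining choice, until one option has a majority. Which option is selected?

Round 1: Route D 12, Route H 10, Route E 6. Route E has the fewest and is eliminated.
Round 2: Route D 16, Route H 12. Route D has a majority.

Route D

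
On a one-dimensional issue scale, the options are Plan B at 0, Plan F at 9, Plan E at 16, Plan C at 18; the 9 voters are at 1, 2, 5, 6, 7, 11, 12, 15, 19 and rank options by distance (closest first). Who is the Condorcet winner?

Plan F

With single-peaked preferences on a line, the Condorcet winner is the candidate closest to the median voter.
The median voter (position 7) is closest to Plan F at 9.
Check: Plan F vs Plan C — voters closer to Plan F: 7 of 9.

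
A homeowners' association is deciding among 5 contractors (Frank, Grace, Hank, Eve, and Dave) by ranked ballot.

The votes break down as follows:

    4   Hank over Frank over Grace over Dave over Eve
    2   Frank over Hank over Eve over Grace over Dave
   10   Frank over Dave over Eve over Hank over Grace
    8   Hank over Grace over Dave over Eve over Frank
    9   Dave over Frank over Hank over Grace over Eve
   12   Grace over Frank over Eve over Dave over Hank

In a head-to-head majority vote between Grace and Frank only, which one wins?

Frank

Ballots ranking Grace above Frank: 8+12 = 20.
Ballots ranking Frank above Grace: 4+2+10+9 = 25.
Frank wins the head-to-head, 25–20.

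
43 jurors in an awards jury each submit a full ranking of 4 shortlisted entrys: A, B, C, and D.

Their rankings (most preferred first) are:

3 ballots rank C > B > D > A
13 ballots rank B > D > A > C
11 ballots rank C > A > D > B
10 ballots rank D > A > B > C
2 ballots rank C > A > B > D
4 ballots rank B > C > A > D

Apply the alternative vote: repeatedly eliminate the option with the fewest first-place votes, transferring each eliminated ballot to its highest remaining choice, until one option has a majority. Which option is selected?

B

Round 1: B 17, C 16, D 10, A 0. A has the fewest and is eliminated.
Round 2: B 17, C 16, D 10. D has the fewest and is eliminated.
Round 3: B 27, C 16. B has a majority.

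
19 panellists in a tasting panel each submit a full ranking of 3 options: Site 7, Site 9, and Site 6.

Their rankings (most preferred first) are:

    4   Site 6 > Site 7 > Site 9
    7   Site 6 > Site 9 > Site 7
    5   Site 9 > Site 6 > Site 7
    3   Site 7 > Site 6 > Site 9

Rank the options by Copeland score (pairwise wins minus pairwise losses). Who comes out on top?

Site 6

Pairwise results:
  Site 7 vs Site 9: Site 9 wins 12–7.
  Site 7 vs Site 6: Site 6 wins 16–3.
  Site 9 vs Site 6: Site 6 wins 14–5.
Copeland scores (wins − losses):
  Site 7: 0 − 2 = -2
  Site 9: 1 − 1 = 0
  Site 6: 2 − 0 = 2
Site 6 has the best Copeland score.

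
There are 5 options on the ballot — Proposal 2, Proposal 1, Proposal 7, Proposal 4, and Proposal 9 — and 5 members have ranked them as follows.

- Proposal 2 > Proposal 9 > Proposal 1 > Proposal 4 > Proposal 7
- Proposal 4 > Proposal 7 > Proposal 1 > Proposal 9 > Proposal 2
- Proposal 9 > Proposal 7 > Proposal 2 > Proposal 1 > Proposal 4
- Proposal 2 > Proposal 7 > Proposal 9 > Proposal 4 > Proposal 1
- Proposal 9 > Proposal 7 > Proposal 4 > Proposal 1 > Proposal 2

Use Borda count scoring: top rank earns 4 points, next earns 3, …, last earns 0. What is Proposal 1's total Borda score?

Borda scores:
  Proposal 2: 4 + 0 + 2 + 4 + 0 = 10
  Proposal 1: 2 + 2 + 1 + 0 + 1 = 6
  Proposal 7: 0 + 3 + 3 + 3 + 3 = 12
  Proposal 4: 1 + 4 + 0 + 1 + 2 = 8
  Proposal 9: 3 + 1 + 4 + 2 + 4 = 14

6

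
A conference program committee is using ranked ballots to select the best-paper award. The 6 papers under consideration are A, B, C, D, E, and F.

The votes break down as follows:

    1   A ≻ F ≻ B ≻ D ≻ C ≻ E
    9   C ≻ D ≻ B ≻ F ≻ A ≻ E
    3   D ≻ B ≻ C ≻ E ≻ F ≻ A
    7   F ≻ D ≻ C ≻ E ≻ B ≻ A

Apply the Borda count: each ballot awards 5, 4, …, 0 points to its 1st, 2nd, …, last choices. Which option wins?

Borda scores:
  A: 5 + 9·1 + 3·0 + 7·0 = 14
  B: 3 + 9·3 + 3·4 + 7·1 = 49
  C: 1 + 9·5 + 3·3 + 7·3 = 76
  D: 2 + 9·4 + 3·5 + 7·4 = 81
  E: 0 + 9·0 + 3·2 + 7·2 = 20
  F: 4 + 9·2 + 3·1 + 7·5 = 60
D has the highest total.

D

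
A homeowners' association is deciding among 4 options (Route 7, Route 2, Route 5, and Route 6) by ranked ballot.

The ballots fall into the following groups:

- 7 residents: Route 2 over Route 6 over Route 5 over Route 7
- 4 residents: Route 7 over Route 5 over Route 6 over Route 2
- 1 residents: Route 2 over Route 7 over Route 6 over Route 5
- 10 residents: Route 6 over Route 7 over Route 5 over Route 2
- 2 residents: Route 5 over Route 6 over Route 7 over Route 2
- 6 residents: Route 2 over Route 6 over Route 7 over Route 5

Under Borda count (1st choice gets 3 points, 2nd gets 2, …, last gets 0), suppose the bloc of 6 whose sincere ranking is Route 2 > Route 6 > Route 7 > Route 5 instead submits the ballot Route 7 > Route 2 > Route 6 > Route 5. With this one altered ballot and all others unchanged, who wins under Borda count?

Route 6

Borda totals with the altered ballot: Route 7 54, Route 2 36, Route 5 31, Route 6 59.
The winner is unchanged: still Route 6.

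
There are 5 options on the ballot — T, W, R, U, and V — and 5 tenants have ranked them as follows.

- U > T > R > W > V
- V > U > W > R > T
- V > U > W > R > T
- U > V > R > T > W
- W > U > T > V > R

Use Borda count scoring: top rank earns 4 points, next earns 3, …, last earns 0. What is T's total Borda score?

Borda scores:
  T: 3 + 0 + 0 + 1 + 2 = 6
  W: 1 + 2 + 2 + 0 + 4 = 9
  R: 2 + 1 + 1 + 2 + 0 = 6
  U: 4 + 3 + 3 + 4 + 3 = 17
  V: 0 + 4 + 4 + 3 + 1 = 12

6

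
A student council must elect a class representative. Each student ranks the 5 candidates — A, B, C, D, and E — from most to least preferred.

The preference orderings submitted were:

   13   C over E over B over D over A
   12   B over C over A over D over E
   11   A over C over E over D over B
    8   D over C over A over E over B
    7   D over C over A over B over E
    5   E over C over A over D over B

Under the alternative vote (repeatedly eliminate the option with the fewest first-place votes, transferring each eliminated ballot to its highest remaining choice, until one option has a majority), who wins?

Round 1: D 15, C 13, B 12, A 11, E 5. E has the fewest and is eliminated.
Round 2: C 18, D 15, B 12, A 11. A has the fewest and is eliminated.
Round 3: C 29, D 15, B 12. C has a majority.

C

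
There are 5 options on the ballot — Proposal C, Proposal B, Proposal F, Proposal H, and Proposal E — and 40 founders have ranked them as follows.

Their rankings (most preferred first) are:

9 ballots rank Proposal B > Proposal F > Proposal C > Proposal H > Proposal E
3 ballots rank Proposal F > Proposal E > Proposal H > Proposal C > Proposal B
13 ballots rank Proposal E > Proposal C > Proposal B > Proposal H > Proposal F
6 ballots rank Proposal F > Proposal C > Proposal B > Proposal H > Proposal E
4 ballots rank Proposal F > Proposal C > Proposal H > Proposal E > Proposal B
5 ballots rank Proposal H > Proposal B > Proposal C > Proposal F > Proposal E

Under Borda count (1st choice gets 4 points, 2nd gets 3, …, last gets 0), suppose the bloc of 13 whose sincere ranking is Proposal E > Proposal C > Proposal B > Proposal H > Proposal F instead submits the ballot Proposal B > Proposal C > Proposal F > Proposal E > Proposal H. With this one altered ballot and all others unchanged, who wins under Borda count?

Proposal B

Borda totals with the altered ballot: Proposal C 100, Proposal B 115, Proposal F 110, Proposal H 49, Proposal E 26.
The switch changes the winner from Proposal C to Proposal B.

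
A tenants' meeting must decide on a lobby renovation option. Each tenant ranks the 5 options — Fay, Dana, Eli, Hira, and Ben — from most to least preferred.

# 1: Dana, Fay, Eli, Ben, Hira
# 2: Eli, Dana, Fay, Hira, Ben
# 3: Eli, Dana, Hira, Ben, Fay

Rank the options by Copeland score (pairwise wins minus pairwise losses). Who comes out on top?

Pairwise results:
  Fay vs Dana: Dana wins 3–0.
  Fay vs Eli: Eli wins 2–1.
  Fay vs Hira: Fay wins 2–1.
  Fay vs Ben: Fay wins 2–1.
  Dana vs Eli: Eli wins 2–1.
  Dana vs Hira: Dana wins 3–0.
  Dana vs Ben: Dana wins 3–0.
  Eli vs Hira: Eli wins 3–0.
  Eli vs Ben: Eli wins 3–0.
  Hira vs Ben: Hira wins 2–1.
Copeland scores (wins − losses):
  Fay: 2 − 2 = 0
  Dana: 3 − 1 = 2
  Eli: 4 − 0 = 4
  Hira: 1 − 3 = -2
  Ben: 0 − 4 = -4
Eli has the best Copeland score.

Eli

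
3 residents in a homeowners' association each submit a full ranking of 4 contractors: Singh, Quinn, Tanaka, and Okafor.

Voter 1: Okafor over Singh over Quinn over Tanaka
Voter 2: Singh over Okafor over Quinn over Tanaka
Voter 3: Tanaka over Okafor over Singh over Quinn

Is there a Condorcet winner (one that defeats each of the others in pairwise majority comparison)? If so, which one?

Okafor

Head-to-head results (3 voters total):
Singh vs Quinn: Singh wins 3–0.
Singh vs Tanaka: Singh wins 2–1.
Singh vs Okafor: Okafor wins 2–1.
Quinn vs Tanaka: Quinn wins 2–1.
Quinn vs Okafor: Okafor wins 3–0.
Tanaka vs Okafor: Okafor wins 2–1.
Okafor beats each rival — Singh (2–1), Quinn (3–0), Tanaka (2–1) — so Okafor is the Condorcet winner.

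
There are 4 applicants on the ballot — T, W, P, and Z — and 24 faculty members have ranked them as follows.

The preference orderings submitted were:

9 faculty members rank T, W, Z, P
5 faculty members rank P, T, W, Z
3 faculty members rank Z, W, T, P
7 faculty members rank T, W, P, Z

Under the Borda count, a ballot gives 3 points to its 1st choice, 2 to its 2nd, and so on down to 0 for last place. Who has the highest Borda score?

T

Borda scores:
  T: 9·3 + 5·2 + 3·1 + 7·3 = 61
  W: 9·2 + 5·1 + 3·2 + 7·2 = 43
  P: 9·0 + 5·3 + 3·0 + 7·1 = 22
  Z: 9·1 + 5·0 + 3·3 + 7·0 = 18
T has the highest total.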